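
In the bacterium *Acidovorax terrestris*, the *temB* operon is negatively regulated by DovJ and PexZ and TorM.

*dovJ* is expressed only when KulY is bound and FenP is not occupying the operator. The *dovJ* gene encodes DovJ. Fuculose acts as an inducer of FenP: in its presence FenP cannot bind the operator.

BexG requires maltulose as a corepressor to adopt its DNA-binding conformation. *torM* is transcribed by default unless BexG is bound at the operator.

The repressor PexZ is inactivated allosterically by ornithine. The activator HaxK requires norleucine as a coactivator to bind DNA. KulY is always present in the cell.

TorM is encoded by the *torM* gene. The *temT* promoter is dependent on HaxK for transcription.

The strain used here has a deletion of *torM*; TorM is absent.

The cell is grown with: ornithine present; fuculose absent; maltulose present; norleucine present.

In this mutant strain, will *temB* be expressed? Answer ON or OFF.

Fuculose is absent, so FenP is active.
KulY is produced constitutively and is active.
With repressor FenP bound, *dovJ* is not transcribed.
So DovJ is not produced.
Ornithine is present, so PexZ is inactive.
TorM is non-functional in this strain, so it has no effect.
With no repressor bound, *temB* is transcribed.

ON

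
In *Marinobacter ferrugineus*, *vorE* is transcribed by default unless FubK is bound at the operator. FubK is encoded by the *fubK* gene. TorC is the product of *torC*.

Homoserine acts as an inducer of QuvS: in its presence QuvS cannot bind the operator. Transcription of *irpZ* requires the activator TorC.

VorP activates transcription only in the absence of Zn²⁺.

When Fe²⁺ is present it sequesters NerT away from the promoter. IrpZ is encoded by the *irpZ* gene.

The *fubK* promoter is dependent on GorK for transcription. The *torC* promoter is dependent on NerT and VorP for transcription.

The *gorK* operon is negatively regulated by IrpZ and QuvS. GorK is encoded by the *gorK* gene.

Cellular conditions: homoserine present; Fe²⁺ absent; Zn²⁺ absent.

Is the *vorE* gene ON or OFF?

ON

Fe²⁺ is absent, so NerT is active.
Zn²⁺ is absent, so VorP is active.
No repressor is bound and NerT and VorP are active, so *torC* is transcribed.
So TorC is produced and active.
No repressor is bound and TorC is active, so *irpZ* is transcribed.
So IrpZ is produced and active.
Homoserine is present, so QuvS is inactive.
With repressor IrpZ bound, *gorK* is not transcribed.
So GorK is not produced.
Required activator GorK is absent, so *fubK* is not transcribed.
So FubK is not produced.
With no repressor bound, *vorE* is transcribed.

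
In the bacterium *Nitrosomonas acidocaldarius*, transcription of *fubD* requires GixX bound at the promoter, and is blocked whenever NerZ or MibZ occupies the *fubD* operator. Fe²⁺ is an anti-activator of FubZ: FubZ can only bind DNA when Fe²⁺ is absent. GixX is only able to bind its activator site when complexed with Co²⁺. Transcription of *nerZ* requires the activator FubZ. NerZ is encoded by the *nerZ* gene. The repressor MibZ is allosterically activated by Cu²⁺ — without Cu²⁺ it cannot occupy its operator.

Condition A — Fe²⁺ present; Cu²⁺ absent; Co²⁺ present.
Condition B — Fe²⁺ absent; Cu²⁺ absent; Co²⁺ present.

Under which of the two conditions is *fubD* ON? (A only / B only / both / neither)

Condition A:
Fe²⁺ is present, so FubZ is inactive.
Required activator FubZ is absent, so *nerZ* is not transcribed.
So NerZ is not produced.
Cu²⁺ is absent, so MibZ is inactive.
Co²⁺ is present, so GixX is active.
No repressor is bound and GixX is active, so *fubD* is transcribed.
→ *fubD* is ON in A.
Condition B:
Fe²⁺ is absent, so FubZ is active.
No repressor is bound and FubZ is active, so *nerZ* is transcribed.
So NerZ is produced and active.
Cu²⁺ is absent, so MibZ is inactive.
Co²⁺ is present, so GixX is active.
With repressor NerZ bound, *fubD* is not transcribed.
→ *fubD* is OFF in B.

A only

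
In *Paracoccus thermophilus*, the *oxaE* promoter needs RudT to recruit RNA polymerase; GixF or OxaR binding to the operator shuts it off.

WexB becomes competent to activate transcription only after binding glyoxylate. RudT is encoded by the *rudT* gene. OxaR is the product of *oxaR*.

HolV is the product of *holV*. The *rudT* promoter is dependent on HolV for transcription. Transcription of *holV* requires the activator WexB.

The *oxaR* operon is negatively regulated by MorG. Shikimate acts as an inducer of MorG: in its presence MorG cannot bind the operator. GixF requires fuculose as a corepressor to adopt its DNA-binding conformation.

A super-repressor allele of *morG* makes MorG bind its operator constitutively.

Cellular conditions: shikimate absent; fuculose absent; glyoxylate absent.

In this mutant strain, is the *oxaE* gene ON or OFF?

Glyoxylate is absent, so WexB is inactive.
Required activator WexB is absent, so *holV* is not transcribed.
So HolV is not produced.
Required activator HolV is absent, so *rudT* is not transcribed.
So RudT is not produced.
Fuculose is absent, so GixF is inactive.
MorG is constitutively active in this strain.
With repressor MorG bound, *oxaR* is not transcribed.
So OxaR is not produced.
Required activator RudT is absent, so *oxaE* is not transcribed.

OFF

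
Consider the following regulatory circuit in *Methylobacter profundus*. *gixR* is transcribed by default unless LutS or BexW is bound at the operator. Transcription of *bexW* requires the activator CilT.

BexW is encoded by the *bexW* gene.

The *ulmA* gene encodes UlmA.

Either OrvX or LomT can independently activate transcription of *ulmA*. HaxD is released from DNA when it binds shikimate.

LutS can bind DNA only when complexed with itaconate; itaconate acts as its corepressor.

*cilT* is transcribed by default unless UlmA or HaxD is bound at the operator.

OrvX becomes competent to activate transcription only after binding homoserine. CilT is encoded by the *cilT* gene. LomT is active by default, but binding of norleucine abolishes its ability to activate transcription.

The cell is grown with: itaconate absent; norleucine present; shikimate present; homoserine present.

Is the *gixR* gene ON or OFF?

ON

Itaconate is absent, so LutS is inactive.
Homoserine is present, so OrvX is active.
Norleucine is present, so LomT is inactive.
Activator OrvX is present, so *ulmA* is transcribed.
So UlmA is produced and active.
Shikimate is present, so HaxD is inactive.
With repressor UlmA bound, *cilT* is not transcribed.
So CilT is not produced.
Required activator CilT is absent, so *bexW* is not transcribed.
So BexW is not produced.
With no repressor bound, *gixR* is transcribed.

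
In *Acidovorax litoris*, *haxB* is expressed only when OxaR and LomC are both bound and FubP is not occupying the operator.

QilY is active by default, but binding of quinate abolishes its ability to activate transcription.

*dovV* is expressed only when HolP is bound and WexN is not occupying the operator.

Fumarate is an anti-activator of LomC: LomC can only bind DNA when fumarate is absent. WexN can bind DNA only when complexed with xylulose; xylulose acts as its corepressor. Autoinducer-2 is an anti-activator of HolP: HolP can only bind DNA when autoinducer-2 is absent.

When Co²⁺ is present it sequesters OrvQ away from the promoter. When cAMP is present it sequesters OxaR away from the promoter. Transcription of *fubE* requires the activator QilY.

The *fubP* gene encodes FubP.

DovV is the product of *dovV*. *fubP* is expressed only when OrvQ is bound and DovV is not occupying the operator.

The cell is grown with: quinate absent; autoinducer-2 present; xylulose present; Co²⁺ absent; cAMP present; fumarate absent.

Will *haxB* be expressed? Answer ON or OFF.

OFF

cAMP is present, so OxaR is inactive.
Fumarate is absent, so LomC is active.
Autoinducer-2 is present, so HolP is inactive.
Xylulose is present, so WexN is active.
With repressor WexN bound, *dovV* is not transcribed.
So DovV is not produced.
Co²⁺ is absent, so OrvQ is active.
No repressor is bound and OrvQ is active, so *fubP* is transcribed.
So FubP is produced and active.
With repressor FubP bound, *haxB* is not transcribed.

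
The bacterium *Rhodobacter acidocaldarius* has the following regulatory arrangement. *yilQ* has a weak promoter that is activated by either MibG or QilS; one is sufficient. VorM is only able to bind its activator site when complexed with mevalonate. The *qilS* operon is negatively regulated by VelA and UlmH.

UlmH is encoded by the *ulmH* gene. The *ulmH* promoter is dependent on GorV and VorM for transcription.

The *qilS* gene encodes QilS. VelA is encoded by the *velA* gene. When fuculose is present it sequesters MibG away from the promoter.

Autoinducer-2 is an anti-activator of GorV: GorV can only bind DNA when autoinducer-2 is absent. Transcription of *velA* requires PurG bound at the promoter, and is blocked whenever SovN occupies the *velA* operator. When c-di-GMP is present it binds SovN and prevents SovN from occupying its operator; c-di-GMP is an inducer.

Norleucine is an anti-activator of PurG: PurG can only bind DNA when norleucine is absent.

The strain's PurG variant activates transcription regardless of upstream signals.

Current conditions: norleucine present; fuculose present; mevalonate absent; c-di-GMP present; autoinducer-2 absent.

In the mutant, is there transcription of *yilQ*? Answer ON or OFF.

OFF

Fuculose is present, so MibG is inactive.
c-di-GMP is present, so SovN is inactive.
PurG is constitutively active in this strain.
No repressor is bound and PurG is active, so *velA* is transcribed.
So VelA is produced and active.
Autoinducer-2 is absent, so GorV is active.
Mevalonate is absent, so VorM is inactive.
Required activator VorM is absent, so *ulmH* is not transcribed.
So UlmH is not produced.
With repressor VelA bound, *qilS* is not transcribed.
So QilS is not produced.
No activator is available at the *yilQ* promoter, so *yilQ* is not transcribed.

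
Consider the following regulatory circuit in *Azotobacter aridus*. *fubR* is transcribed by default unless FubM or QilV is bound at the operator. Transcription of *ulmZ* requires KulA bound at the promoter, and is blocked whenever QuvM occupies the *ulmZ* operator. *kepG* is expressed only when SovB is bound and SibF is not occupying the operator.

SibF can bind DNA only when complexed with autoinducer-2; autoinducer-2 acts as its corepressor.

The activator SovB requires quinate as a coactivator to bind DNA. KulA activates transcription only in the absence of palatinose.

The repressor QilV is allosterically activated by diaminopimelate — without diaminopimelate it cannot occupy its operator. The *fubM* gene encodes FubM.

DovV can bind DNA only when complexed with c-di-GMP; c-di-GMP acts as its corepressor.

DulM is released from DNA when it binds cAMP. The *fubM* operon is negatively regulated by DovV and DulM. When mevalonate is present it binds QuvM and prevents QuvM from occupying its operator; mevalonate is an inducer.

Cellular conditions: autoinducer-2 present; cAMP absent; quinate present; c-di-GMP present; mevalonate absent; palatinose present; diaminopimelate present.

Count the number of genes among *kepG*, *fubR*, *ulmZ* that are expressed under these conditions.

Quinate is present, so SovB is active.
Autoinducer-2 is present, so SibF is active.
With repressor SibF bound, *kepG* is not transcribed.
→ *kepG* is OFF.
c-di-GMP is present, so DovV is active.
cAMP is absent, so DulM is active.
With repressor DovV bound, *fubM* is not transcribed.
So FubM is not produced.
Diaminopimelate is present, so QilV is active.
With repressor QilV bound, *fubR* is not transcribed.
→ *fubR* is OFF.
Palatinose is present, so KulA is inactive.
Mevalonate is absent, so QuvM is active.
With repressor QuvM bound, *ulmZ* is not transcribed.
→ *ulmZ* is OFF.
0 of the 3 genes are transcribed.

0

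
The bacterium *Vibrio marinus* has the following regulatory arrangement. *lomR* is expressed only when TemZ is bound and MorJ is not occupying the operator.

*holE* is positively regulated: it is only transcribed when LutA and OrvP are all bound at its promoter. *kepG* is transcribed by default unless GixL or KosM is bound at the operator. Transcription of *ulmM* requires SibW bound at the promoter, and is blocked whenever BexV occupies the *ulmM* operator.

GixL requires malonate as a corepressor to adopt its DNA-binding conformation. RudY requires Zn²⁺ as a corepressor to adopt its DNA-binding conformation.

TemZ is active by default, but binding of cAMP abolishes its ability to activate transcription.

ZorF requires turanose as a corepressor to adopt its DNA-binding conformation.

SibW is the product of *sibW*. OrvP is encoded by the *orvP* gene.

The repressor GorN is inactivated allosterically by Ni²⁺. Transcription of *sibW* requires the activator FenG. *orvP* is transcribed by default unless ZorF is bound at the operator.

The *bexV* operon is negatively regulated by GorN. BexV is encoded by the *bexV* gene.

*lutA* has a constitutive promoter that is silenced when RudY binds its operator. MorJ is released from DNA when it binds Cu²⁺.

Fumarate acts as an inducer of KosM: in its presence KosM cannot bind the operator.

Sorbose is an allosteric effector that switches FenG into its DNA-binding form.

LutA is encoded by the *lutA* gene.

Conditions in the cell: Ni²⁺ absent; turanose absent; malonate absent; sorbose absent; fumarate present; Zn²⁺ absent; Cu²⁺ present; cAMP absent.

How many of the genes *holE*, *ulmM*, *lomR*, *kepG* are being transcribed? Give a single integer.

3

Zn²⁺ is absent, so RudY is inactive.
With no repressor bound, *lutA* is transcribed.
So LutA is produced and active.
Turanose is absent, so ZorF is inactive.
With no repressor bound, *orvP* is transcribed.
So OrvP is produced and active.
No repressor is bound and LutA and OrvP are active, so *holE* is transcribed.
→ *holE* is ON.
Sorbose is absent, so FenG is inactive.
Required activator FenG is absent, so *sibW* is not transcribed.
So SibW is not produced.
Ni²⁺ is absent, so GorN is active.
With repressor GorN bound, *bexV* is not transcribed.
So BexV is not produced.
Required activator SibW is absent, so *ulmM* is not transcribed.
→ *ulmM* is OFF.
Cu²⁺ is present, so MorJ is inactive.
cAMP is absent, so TemZ is active.
No repressor is bound and TemZ is active, so *lomR* is transcribed.
→ *lomR* is ON.
Malonate is absent, so GixL is inactive.
Fumarate is present, so KosM is inactive.
With no repressor bound, *kepG* is transcribed.
→ *kepG* is ON.
3 of the 4 genes are transcribed.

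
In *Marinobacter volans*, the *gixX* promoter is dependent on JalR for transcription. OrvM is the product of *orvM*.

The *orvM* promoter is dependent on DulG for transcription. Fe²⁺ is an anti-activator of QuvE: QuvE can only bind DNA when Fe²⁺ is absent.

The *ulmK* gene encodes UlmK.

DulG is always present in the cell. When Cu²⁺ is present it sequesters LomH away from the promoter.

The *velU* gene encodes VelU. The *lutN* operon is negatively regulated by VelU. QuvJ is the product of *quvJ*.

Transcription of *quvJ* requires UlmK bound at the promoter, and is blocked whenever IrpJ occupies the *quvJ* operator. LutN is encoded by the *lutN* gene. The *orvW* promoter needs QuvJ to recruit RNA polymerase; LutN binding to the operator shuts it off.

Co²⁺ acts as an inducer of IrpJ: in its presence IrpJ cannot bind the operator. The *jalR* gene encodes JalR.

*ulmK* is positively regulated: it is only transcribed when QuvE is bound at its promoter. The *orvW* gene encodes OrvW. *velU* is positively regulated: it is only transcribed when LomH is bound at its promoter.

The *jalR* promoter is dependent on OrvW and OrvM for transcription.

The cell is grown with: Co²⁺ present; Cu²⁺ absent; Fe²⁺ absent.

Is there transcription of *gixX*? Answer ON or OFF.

ON

Cu²⁺ is absent, so LomH is active.
No repressor is bound and LomH is active, so *velU* is transcribed.
So VelU is produced and active.
With repressor VelU bound, *lutN* is not transcribed.
So LutN is not produced.
Fe²⁺ is absent, so QuvE is active.
No repressor is bound and QuvE is active, so *ulmK* is transcribed.
So UlmK is produced and active.
Co²⁺ is present, so IrpJ is inactive.
No repressor is bound and UlmK is active, so *quvJ* is transcribed.
So QuvJ is produced and active.
No repressor is bound and QuvJ is active, so *orvW* is transcribed.
So OrvW is produced and active.
DulG is produced constitutively and is active.
No repressor is bound and DulG is active, so *orvM* is transcribed.
So OrvM is produced and active.
No repressor is bound and OrvW and OrvM are active, so *jalR* is transcribed.
So JalR is produced and active.
No repressor is bound and JalR is active, so *gixX* is transcribed.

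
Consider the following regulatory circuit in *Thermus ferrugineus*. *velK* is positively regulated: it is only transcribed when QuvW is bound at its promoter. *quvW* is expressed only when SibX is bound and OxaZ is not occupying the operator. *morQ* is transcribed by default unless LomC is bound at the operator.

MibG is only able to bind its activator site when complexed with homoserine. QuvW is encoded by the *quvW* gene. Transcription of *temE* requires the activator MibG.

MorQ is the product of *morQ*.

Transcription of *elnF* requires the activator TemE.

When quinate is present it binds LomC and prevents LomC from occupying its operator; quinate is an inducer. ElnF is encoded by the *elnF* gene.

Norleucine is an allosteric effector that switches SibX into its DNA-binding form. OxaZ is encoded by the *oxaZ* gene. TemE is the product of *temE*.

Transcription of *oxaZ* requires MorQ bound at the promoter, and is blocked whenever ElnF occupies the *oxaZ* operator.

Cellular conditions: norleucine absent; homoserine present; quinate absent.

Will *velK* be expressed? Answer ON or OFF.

OFF

Homoserine is present, so MibG is active.
No repressor is bound and MibG is active, so *temE* is transcribed.
So TemE is produced and active.
No repressor is bound and TemE is active, so *elnF* is transcribed.
So ElnF is produced and active.
Quinate is absent, so LomC is active.
With repressor LomC bound, *morQ* is not transcribed.
So MorQ is not produced.
With repressor ElnF bound, *oxaZ* is not transcribed.
So OxaZ is not produced.
Norleucine is absent, so SibX is inactive.
Required activator SibX is absent, so *quvW* is not transcribed.
So QuvW is not produced.
Required activator QuvW is absent, so *velK* is not transcribed.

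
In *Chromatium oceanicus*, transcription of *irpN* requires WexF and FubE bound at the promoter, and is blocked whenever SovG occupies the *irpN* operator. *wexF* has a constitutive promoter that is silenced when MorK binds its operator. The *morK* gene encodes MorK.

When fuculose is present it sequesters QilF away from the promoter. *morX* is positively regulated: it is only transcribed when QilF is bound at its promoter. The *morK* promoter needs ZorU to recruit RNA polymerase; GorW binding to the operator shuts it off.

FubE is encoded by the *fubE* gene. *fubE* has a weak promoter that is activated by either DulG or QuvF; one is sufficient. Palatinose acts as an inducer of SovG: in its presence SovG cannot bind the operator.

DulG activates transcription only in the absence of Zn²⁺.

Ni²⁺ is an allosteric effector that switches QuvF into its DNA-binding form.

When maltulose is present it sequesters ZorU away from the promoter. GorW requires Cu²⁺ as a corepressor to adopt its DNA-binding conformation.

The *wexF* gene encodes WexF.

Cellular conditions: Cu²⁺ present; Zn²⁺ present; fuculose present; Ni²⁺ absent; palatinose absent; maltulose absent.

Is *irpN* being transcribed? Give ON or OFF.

Maltulose is absent, so ZorU is active.
Cu²⁺ is present, so GorW is active.
With repressor GorW bound, *morK* is not transcribed.
So MorK is not produced.
With no repressor bound, *wexF* is transcribed.
So WexF is produced and active.
Zn²⁺ is present, so DulG is inactive.
Ni²⁺ is absent, so QuvF is inactive.
No activator is available at the *fubE* promoter, so *fubE* is not transcribed.
So FubE is not produced.
Palatinose is absent, so SovG is active.
With repressor SovG bound, *irpN* is not transcribed.

OFF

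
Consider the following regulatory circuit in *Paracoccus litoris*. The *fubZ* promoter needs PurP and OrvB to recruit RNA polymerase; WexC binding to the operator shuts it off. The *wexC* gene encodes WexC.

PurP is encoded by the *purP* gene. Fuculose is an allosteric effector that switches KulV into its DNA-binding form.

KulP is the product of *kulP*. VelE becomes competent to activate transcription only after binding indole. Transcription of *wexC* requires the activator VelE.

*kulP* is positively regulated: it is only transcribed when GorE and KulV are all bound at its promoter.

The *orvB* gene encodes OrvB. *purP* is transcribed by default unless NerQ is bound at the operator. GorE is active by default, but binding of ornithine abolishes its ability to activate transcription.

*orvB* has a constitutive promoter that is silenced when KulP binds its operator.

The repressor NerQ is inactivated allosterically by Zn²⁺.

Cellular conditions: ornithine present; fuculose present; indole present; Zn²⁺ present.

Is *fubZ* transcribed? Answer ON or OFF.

OFF

Indole is present, so VelE is active.
No repressor is bound and VelE is active, so *wexC* is transcribed.
So WexC is produced and active.
Zn²⁺ is present, so NerQ is inactive.
With no repressor bound, *purP* is transcribed.
So PurP is produced and active.
Ornithine is present, so GorE is inactive.
Fuculose is present, so KulV is active.
Required activator GorE is absent, so *kulP* is not transcribed.
So KulP is not produced.
With no repressor bound, *orvB* is transcribed.
So OrvB is produced and active.
With repressor WexC bound, *fubZ* is not transcribed.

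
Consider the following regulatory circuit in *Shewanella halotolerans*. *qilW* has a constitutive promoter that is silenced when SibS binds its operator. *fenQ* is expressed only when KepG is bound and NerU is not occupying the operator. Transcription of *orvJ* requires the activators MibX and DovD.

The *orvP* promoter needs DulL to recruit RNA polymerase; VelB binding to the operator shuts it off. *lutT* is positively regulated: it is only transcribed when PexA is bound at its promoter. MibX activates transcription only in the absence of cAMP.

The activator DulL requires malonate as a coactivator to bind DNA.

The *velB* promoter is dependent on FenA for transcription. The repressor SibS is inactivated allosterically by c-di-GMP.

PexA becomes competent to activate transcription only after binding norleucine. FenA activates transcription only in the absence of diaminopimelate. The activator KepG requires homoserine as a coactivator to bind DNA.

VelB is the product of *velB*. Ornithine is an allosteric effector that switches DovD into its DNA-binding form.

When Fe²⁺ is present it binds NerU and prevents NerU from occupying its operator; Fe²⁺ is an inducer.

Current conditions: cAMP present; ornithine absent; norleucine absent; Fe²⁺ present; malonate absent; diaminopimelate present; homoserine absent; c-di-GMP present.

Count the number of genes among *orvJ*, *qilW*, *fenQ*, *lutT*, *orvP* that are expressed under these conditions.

cAMP is present, so MibX is inactive.
Ornithine is absent, so DovD is inactive.
Required activator MibX is absent, so *orvJ* is not transcribed.
→ *orvJ* is OFF.
c-di-GMP is present, so SibS is inactive.
With no repressor bound, *qilW* is transcribed.
→ *qilW* is ON.
Homoserine is absent, so KepG is inactive.
Fe²⁺ is present, so NerU is inactive.
Required activator KepG is absent, so *fenQ* is not transcribed.
→ *fenQ* is OFF.
Norleucine is absent, so PexA is inactive.
Required activator PexA is absent, so *lutT* is not transcribed.
→ *lutT* is OFF.
Diaminopimelate is present, so FenA is inactive.
Required activator FenA is absent, so *velB* is not transcribed.
So VelB is not produced.
Malonate is absent, so DulL is inactive.
Required activator DulL is absent, so *orvP* is not transcribed.
→ *orvP* is OFF.
1 of the 5 genes is transcribed.

1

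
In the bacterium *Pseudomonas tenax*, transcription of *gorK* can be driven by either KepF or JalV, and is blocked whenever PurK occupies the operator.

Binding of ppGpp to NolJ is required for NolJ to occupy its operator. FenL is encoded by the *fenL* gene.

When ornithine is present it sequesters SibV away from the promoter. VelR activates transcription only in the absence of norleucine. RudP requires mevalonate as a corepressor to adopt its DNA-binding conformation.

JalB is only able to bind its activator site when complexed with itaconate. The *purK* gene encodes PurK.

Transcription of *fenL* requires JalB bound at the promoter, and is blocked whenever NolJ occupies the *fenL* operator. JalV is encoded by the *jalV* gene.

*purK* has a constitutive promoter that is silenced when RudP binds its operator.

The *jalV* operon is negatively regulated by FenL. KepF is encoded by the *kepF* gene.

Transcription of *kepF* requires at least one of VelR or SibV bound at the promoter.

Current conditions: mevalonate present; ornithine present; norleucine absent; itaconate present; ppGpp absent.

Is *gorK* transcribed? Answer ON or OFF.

Norleucine is absent, so VelR is active.
Ornithine is present, so SibV is inactive.
Activator VelR is present, so *kepF* is transcribed.
So KepF is produced and active.
Mevalonate is present, so RudP is active.
With repressor RudP bound, *purK* is not transcribed.
So PurK is not produced.
ppGpp is absent, so NolJ is inactive.
Itaconate is present, so JalB is active.
No repressor is bound and JalB is active, so *fenL* is transcribed.
So FenL is produced and active.
With repressor FenL bound, *jalV* is not transcribed.
So JalV is not produced.
Activator KepF is present, so *gorK* is transcribed.

ON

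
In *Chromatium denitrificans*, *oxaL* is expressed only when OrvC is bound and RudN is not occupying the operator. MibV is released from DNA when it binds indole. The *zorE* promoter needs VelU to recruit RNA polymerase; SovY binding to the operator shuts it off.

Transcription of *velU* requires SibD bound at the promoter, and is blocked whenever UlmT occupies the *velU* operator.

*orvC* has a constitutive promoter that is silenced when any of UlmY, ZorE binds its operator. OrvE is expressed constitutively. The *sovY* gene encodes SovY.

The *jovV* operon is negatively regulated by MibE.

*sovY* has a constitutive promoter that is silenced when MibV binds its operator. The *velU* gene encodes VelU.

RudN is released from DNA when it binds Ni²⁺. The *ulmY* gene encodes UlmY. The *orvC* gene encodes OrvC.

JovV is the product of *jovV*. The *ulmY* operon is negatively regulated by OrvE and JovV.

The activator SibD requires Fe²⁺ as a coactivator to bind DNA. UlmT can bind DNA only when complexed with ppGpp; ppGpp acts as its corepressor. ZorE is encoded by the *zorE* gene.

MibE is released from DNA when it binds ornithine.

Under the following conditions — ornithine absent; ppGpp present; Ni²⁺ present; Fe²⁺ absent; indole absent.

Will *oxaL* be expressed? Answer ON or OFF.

ON

OrvE is produced constitutively and is active.
Ornithine is absent, so MibE is active.
With repressor MibE bound, *jovV* is not transcribed.
So JovV is not produced.
With repressor OrvE bound, *ulmY* is not transcribed.
So UlmY is not produced.
Indole is absent, so MibV is active.
With repressor MibV bound, *sovY* is not transcribed.
So SovY is not produced.
Fe²⁺ is absent, so SibD is inactive.
ppGpp is present, so UlmT is active.
With repressor UlmT bound, *velU* is not transcribed.
So VelU is not produced.
Required activator VelU is absent, so *zorE* is not transcribed.
So ZorE is not produced.
With no repressor bound, *orvC* is transcribed.
So OrvC is produced and active.
Ni²⁺ is present, so RudN is inactive.
No repressor is bound and OrvC is active, so *oxaL* is transcribed.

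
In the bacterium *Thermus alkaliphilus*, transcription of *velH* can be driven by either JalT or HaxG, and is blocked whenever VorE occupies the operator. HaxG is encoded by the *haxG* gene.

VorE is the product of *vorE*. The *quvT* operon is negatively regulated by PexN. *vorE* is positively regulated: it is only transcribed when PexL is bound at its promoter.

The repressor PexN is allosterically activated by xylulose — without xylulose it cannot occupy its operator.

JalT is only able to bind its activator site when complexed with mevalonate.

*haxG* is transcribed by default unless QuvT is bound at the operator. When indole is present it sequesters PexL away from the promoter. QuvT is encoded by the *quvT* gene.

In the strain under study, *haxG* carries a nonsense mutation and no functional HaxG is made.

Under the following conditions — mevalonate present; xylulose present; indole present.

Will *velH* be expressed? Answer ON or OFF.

ON

Indole is present, so PexL is inactive.
Required activator PexL is absent, so *vorE* is not transcribed.
So VorE is not produced.
Mevalonate is present, so JalT is active.
HaxG is non-functional in this strain, so it has no effect.
Activator JalT is present, so *velH* is transcribed.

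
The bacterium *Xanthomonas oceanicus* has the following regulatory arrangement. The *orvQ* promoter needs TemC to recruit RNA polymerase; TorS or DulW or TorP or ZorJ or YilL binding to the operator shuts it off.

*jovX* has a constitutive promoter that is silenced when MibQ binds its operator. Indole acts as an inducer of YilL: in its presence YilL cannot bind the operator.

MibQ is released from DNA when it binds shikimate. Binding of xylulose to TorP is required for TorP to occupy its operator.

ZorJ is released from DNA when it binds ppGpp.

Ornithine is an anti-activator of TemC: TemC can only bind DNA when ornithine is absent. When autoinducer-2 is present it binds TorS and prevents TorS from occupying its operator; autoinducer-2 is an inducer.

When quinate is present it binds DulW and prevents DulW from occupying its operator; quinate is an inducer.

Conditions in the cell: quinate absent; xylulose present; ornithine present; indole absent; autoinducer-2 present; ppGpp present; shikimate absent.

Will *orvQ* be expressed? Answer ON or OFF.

Autoinducer-2 is present, so TorS is inactive.
Quinate is absent, so DulW is active.
Xylulose is present, so TorP is active.
ppGpp is present, so ZorJ is inactive.
Indole is absent, so YilL is active.
Ornithine is present, so TemC is inactive.
With repressor DulW bound, *orvQ* is not transcribed.

OFF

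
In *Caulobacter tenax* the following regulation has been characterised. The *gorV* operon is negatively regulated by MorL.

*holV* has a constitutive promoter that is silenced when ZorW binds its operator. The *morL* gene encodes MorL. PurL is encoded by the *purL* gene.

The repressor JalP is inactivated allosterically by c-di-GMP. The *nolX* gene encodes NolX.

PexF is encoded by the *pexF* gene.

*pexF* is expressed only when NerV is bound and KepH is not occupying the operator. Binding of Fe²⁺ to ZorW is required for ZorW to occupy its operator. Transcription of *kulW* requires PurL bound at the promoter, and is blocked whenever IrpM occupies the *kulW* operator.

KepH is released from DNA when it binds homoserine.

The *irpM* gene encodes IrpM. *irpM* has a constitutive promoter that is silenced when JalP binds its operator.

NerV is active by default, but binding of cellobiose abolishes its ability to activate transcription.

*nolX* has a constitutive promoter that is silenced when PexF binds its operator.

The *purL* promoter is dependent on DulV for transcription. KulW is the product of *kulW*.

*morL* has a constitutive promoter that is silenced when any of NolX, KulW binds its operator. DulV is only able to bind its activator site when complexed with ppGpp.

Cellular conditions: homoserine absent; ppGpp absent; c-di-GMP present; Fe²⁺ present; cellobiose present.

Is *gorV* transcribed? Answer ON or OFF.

ON

Homoserine is absent, so KepH is active.
Cellobiose is present, so NerV is inactive.
With repressor KepH bound, *pexF* is not transcribed.
So PexF is not produced.
With no repressor bound, *nolX* is transcribed.
So NolX is produced and active.
c-di-GMP is present, so JalP is inactive.
With no repressor bound, *irpM* is transcribed.
So IrpM is produced and active.
ppGpp is absent, so DulV is inactive.
Required activator DulV is absent, so *purL* is not transcribed.
So PurL is not produced.
With repressor IrpM bound, *kulW* is not transcribed.
So KulW is not produced.
With repressor NolX bound, *morL* is not transcribed.
So MorL is not produced.
With no repressor bound, *gorV* is transcribed.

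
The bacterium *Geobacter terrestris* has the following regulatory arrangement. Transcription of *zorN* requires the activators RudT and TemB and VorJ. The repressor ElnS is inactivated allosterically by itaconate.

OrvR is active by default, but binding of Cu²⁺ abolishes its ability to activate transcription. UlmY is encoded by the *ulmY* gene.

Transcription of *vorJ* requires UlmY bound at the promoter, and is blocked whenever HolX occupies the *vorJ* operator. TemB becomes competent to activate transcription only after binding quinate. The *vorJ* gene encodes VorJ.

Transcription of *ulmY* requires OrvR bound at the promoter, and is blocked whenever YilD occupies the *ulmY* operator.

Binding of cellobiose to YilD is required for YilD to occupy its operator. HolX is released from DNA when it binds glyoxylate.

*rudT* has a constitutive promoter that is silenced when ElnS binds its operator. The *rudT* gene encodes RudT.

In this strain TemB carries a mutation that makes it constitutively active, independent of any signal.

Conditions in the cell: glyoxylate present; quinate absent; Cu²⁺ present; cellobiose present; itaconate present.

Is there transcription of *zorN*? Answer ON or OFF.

Itaconate is present, so ElnS is inactive.
With no repressor bound, *rudT* is transcribed.
So RudT is produced and active.
TemB is constitutively active in this strain.
Glyoxylate is present, so HolX is inactive.
Cu²⁺ is present, so OrvR is inactive.
Cellobiose is present, so YilD is active.
With repressor YilD bound, *ulmY* is not transcribed.
So UlmY is not produced.
Required activator UlmY is absent, so *vorJ* is not transcribed.
So VorJ is not produced.
Required activator VorJ is absent, so *zorN* is not transcribed.

OFF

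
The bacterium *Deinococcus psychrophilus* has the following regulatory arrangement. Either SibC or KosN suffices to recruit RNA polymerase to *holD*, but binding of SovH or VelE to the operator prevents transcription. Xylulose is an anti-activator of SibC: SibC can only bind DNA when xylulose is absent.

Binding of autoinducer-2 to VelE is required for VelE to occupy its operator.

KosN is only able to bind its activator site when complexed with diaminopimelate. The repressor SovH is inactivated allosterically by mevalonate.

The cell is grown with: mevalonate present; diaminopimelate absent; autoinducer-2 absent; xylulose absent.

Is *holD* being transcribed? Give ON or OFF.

Mevalonate is present, so SovH is inactive.
Autoinducer-2 is absent, so VelE is inactive.
Xylulose is absent, so SibC is active.
Diaminopimelate is absent, so KosN is inactive.
Activator SibC is present, so *holD* is transcribed.

ON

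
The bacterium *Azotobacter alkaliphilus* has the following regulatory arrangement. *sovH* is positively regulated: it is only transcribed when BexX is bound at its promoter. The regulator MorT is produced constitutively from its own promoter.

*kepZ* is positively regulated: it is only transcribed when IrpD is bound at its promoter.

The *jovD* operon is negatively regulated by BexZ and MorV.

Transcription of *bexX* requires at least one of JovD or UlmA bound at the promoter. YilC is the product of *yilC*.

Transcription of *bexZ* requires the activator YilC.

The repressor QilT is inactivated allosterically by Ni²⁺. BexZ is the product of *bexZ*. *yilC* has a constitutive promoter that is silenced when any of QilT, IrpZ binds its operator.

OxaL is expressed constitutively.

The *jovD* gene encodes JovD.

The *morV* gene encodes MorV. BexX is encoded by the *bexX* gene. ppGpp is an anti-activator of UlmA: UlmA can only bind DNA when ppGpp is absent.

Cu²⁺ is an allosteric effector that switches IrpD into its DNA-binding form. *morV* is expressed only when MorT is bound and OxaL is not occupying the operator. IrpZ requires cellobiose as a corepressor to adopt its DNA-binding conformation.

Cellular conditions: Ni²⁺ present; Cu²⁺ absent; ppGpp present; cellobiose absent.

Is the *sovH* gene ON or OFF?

Ni²⁺ is present, so QilT is inactive.
Cellobiose is absent, so IrpZ is inactive.
With no repressor bound, *yilC* is transcribed.
So YilC is produced and active.
No repressor is bound and YilC is active, so *bexZ* is transcribed.
So BexZ is produced and active.
OxaL is produced constitutively and is active.
MorT is produced constitutively and is active.
With repressor OxaL bound, *morV* is not transcribed.
So MorV is not produced.
With repressor BexZ bound, *jovD* is not transcribed.
So JovD is not produced.
ppGpp is present, so UlmA is inactive.
No activator is available at the *bexX* promoter, so *bexX* is not transcribed.
So BexX is not produced.
Required activator BexX is absent, so *sovH* is not transcribed.

OFF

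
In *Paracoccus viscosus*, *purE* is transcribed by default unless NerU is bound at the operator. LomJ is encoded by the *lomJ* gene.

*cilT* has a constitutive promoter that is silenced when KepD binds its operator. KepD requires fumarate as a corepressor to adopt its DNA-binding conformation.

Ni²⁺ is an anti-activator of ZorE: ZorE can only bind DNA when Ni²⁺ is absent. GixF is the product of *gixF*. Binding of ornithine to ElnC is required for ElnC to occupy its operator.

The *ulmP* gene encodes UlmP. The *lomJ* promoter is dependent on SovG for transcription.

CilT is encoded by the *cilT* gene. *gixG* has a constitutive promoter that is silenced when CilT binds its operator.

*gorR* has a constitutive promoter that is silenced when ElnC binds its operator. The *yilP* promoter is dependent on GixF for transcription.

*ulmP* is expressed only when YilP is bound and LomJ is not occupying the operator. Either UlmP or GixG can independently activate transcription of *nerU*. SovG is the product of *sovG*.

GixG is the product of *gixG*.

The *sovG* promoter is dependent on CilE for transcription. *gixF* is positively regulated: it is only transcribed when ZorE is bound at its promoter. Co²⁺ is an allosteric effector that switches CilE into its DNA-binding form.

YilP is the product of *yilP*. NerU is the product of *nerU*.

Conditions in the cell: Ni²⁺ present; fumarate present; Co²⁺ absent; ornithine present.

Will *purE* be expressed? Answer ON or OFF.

OFF

Ni²⁺ is present, so ZorE is inactive.
Required activator ZorE is absent, so *gixF* is not transcribed.
So GixF is not produced.
Required activator GixF is absent, so *yilP* is not transcribed.
So YilP is not produced.
Co²⁺ is absent, so CilE is inactive.
Required activator CilE is absent, so *sovG* is not transcribed.
So SovG is not produced.
Required activator SovG is absent, so *lomJ* is not transcribed.
So LomJ is not produced.
Required activator YilP is absent, so *ulmP* is not transcribed.
So UlmP is not produced.
Fumarate is present, so KepD is active.
With repressor KepD bound, *cilT* is not transcribed.
So CilT is not produced.
With no repressor bound, *gixG* is transcribed.
So GixG is produced and active.
Activator GixG is present, so *nerU* is transcribed.
So NerU is produced and active.
With repressor NerU bound, *purE* is not transcribed.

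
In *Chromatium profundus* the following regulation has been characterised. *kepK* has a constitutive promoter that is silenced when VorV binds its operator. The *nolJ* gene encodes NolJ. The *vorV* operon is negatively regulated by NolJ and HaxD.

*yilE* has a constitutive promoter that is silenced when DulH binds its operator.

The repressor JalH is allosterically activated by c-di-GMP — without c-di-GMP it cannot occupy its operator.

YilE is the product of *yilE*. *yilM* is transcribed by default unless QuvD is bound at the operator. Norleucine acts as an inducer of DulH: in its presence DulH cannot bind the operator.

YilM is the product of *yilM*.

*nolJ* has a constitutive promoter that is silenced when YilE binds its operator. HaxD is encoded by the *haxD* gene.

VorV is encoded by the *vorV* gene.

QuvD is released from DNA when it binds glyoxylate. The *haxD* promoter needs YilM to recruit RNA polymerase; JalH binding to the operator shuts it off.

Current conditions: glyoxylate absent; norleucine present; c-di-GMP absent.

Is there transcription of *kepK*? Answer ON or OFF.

OFF

Norleucine is present, so DulH is inactive.
With no repressor bound, *yilE* is transcribed.
So YilE is produced and active.
With repressor YilE bound, *nolJ* is not transcribed.
So NolJ is not produced.
c-di-GMP is absent, so JalH is inactive.
Glyoxylate is absent, so QuvD is active.
With repressor QuvD bound, *yilM* is not transcribed.
So YilM is not produced.
Required activator YilM is absent, so *haxD* is not transcribed.
So HaxD is not produced.
With no repressor bound, *vorV* is transcribed.
So VorV is produced and active.
With repressor VorV bound, *kepK* is not transcribed.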